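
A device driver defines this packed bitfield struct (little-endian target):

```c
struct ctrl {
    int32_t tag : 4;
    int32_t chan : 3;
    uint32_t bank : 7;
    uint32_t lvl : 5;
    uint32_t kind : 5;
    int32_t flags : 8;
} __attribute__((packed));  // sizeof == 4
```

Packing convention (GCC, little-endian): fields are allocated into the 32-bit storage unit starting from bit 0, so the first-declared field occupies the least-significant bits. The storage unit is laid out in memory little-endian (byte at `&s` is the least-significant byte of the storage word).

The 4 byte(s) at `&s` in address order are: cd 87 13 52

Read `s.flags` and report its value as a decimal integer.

[0]=0xcd [1]=0x87 [2]=0x13 [3]=0x52 (little-endian) → word 0x521387cd
tag:4 @ bit 0 → (0x521387cd>>0)&0xf = 0xd
chan:3 @ bit 4 → (0x521387cd>>4)&0x7 = 0x4
bank:7 @ bit 7 → (0x521387cd>>7)&0x7f = 0xf
lvl:5 @ bit 14 → (0x521387cd>>14)&0x1f = 0xe
kind:5 @ bit 19 → (0x521387cd>>19)&0x1f = 0x2
flags:8 @ bit 24 → (0x521387cd>>24)&0xff = 0x52  ←
flags signed 8b, MSB=0: value = 82

82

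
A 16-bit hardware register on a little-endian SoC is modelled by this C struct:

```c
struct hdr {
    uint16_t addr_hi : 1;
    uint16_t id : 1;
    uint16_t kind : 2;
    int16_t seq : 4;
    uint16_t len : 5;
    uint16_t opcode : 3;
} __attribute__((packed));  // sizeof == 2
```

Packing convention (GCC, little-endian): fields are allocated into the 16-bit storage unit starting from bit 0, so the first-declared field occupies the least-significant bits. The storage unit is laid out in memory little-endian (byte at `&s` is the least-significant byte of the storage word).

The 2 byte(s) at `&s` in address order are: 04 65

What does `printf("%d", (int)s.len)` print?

[0]=0x04 [1]=0x65 (little-endian) → word 0x6504
addr_hi [0+:1] = (word>>0) & 0x1 = 0
id [1+:1] = (word>>1) & 0x1 = 0
kind [2+:2] = (word>>2) & 0x3 = 1
seq [4+:4] = (word>>4) & 0xf = 0
len [8+:5] = (word>>8) & 0x1f = 5  ←
opcode [13+:3] = (word>>13) & 0x7 = 3

5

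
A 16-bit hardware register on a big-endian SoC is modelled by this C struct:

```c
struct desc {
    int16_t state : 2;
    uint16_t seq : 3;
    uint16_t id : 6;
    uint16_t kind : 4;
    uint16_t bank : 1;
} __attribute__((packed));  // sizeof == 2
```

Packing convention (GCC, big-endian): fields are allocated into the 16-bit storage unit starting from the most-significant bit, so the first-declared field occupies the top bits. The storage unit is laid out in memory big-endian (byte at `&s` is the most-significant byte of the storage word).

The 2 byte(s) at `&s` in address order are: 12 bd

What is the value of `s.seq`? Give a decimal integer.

[0]=0x12 [1]=0xbd (big-endian) → word 0x12bd
state [14+:2] = (word>>14) & 0x3 = 0
seq [11+:3] = (word>>11) & 0x7 = 2  ←
id [5+:6] = (word>>5) & 0x3f = 21
kind [1+:4] = (word>>1) & 0xf = 14
bank [0+:1] = (word>>0) & 0x1 = 1

2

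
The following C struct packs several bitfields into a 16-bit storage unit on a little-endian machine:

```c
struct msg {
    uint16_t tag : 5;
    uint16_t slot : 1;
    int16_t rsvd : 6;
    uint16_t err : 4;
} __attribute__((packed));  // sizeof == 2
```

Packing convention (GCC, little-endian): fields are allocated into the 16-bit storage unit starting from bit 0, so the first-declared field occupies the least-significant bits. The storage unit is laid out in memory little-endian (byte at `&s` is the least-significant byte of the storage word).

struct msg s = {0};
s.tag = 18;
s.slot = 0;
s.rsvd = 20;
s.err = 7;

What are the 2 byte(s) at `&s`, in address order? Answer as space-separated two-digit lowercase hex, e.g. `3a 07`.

12 75

[0+:5] tag=18 & 0x1f = 0x12; word=0x0012
[5+:1] slot=0 & 0x1 = 0x0; word=0x0012
[6+:6] rsvd=20 & 0x3f = 0x14; word=0x0512
[12+:4] err=7 & 0xf = 0x7; word=0x7512
word = 0x7512 → little-endian bytes:
  [0]=0x12  [1]=0x75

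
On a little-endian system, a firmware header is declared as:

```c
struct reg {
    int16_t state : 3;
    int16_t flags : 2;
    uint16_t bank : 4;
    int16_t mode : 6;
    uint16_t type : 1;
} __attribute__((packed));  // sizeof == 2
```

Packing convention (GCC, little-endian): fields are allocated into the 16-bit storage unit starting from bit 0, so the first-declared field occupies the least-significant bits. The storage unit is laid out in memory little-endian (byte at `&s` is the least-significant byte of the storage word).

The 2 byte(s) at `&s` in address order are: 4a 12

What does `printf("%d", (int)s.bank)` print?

[0]=0x4a [1]=0x12 (little-endian) → word 0x124a
state [0+:3] = (word>>0) & 0x7 = 2
flags [3+:2] = (word>>3) & 0x3 = 1
bank [5+:4] = (word>>5) & 0xf = 2  ←
mode [9+:6] = (word>>9) & 0x3f = 9
type [15+:1] = (word>>15) & 0x1 = 0

2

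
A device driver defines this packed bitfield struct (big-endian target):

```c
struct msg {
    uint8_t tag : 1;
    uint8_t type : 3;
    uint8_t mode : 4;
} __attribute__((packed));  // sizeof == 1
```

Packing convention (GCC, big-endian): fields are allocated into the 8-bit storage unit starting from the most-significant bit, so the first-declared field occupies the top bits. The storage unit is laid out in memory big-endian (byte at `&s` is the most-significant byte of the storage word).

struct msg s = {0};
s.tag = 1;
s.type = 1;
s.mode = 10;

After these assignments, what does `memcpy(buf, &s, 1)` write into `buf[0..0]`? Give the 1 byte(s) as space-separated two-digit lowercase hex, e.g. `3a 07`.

tag (1b) val=1 bits=0x1 at bit 7: 0x80
type (3b) val=1 bits=0x1 at bit 4: 0x90
mode (4b) val=10 bits=0xa at bit 0: 0x9a
word = 0x9a → big-endian bytes:
  [0]=0x9a

9a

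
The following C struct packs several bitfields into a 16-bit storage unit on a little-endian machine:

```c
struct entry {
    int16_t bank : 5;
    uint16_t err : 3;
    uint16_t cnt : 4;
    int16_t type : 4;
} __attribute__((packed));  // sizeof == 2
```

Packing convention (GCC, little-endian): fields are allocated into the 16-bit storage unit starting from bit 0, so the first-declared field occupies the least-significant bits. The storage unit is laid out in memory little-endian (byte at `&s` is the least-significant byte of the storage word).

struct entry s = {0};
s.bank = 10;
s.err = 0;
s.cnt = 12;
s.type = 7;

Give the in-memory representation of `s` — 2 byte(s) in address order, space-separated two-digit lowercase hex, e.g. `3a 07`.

0a 7c

bank:5 = 10 → 0xa << 0 → word 0x000a
err:3 = 0 → 0x0 << 5 → word 0x000a
cnt:4 = 12 → 0xc << 8 → word 0x0c0a
type:4 = 7 → 0x7 << 12 → word 0x7c0a
word = 0x7c0a → little-endian bytes:
  [0]=0x0a  [1]=0x7c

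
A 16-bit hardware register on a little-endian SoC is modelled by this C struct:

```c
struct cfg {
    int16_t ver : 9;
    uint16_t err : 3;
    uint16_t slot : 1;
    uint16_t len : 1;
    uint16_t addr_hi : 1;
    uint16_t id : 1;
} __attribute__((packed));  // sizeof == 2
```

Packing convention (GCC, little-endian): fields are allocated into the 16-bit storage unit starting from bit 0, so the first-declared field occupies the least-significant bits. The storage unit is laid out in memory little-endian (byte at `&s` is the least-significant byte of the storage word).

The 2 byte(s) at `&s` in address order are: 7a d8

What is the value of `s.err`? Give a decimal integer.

[0]=0x7a [1]=0xd8 (little-endian) → word 0xd87a
ver [0+:9] = (word>>0) & 0x1ff = 122
err [9+:3] = (word>>9) & 0x7 = 4  ←
slot [12+:1] = (word>>12) & 0x1 = 1
len [13+:1] = (word>>13) & 0x1 = 0
addr_hi [14+:1] = (word>>14) & 0x1 = 1
id [15+:1] = (word>>15) & 0x1 = 1

4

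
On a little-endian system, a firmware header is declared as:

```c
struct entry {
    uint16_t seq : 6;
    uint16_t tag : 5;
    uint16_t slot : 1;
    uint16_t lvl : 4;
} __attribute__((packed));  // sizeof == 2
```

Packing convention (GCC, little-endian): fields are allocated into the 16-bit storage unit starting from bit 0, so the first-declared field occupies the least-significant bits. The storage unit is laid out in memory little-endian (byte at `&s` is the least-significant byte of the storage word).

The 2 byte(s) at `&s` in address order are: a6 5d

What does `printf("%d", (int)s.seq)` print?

38

[0]=0xa6 [1]=0x5d (little-endian) → word 0x5da6
seq [0+:6] = (word>>0) & 0x3f = 38  ←
tag [6+:5] = (word>>6) & 0x1f = 22
slot [11+:1] = (word>>11) & 0x1 = 1
lvl [12+:4] = (word>>12) & 0xf = 5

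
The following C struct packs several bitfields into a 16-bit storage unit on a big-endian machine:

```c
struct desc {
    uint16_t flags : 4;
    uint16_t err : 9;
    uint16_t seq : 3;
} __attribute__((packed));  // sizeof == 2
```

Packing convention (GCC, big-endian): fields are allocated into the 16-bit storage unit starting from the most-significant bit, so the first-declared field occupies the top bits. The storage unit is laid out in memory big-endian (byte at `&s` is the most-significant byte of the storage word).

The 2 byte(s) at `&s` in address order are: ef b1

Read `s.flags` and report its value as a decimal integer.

14

[0]=0xef [1]=0xb1 (big-endian) → word 0xefb1
flags:4 @ bit 12 → (0xefb1>>12)&0xf = 0xe  ←
err:9 @ bit 3 → (0xefb1>>3)&0x1ff = 0x1f6
seq:3 @ bit 0 → (0xefb1>>0)&0x7 = 0x1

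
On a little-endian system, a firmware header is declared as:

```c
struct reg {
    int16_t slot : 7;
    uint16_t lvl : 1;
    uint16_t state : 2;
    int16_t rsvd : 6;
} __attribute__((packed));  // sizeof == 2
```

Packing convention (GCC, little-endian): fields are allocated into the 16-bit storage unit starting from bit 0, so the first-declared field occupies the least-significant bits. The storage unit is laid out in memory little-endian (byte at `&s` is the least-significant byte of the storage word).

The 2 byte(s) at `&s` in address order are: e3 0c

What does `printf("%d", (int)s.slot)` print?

[0]=0xe3 [1]=0x0c (little-endian) → word 0x0ce3
slot:7 @ bit 0 → (0x0ce3>>0)&0x7f = 0x63  ←
lvl:1 @ bit 7 → (0x0ce3>>7)&0x1 = 0x1
state:2 @ bit 8 → (0x0ce3>>8)&0x3 = 0x0
rsvd:6 @ bit 10 → (0x0ce3>>10)&0x3f = 0x3
slot signed 7b, MSB=1: 99 - 128 = -29

-29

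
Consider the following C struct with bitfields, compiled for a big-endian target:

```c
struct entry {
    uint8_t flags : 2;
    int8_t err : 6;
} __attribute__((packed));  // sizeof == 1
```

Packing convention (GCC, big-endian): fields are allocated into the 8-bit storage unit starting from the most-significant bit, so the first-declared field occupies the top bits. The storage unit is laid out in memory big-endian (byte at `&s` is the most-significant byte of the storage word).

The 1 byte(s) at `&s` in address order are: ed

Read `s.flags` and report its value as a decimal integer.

[0]=0xed (big-endian) → word 0xed
flags [6+:2] = (word>>6) & 0x3 = 3  ←
err [0+:6] = (word>>0) & 0x3f = 45

3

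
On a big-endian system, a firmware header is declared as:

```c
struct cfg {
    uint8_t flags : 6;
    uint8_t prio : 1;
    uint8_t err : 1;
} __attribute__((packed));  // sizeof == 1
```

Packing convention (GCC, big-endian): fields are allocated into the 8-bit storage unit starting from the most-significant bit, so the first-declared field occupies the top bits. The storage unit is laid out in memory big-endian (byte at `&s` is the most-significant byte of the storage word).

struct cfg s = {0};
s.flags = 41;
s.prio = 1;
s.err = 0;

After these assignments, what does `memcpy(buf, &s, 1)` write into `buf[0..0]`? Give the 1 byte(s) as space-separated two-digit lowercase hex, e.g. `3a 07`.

flags (6b) val=41 bits=0x29 at bit 2: 0xa4
prio (1b) val=1 bits=0x1 at bit 1: 0xa6
err (1b) val=0 bits=0x0 at bit 0: 0xa6
word = 0xa6 → big-endian bytes:
  [0]=0xa6

a6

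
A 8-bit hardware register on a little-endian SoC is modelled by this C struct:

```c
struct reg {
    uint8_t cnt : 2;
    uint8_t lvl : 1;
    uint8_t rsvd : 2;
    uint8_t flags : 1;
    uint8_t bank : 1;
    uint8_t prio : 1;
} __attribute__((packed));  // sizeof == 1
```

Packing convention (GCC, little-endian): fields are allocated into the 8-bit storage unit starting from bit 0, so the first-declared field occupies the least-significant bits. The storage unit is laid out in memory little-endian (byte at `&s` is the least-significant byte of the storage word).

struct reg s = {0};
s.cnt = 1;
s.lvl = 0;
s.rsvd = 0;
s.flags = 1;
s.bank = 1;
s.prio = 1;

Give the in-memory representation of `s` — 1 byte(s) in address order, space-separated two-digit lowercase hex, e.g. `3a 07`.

[0+:2] cnt=1 & 0x3 = 0x1; word=0x01
[2+:1] lvl=0 & 0x1 = 0x0; word=0x01
[3+:2] rsvd=0 & 0x3 = 0x0; word=0x01
[5+:1] flags=1 & 0x1 = 0x1; word=0x21
[6+:1] bank=1 & 0x1 = 0x1; word=0x61
[7+:1] prio=1 & 0x1 = 0x1; word=0xe1
word = 0xe1 → little-endian bytes:
  [0]=0xe1

e1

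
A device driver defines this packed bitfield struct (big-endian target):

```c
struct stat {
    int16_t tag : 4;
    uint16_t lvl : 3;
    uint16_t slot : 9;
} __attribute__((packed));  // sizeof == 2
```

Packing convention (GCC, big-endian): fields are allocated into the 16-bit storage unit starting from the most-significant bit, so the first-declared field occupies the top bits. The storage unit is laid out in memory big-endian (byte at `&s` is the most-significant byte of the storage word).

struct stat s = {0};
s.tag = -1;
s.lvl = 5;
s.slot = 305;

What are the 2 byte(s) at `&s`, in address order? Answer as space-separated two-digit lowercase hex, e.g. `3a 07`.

tag (4b) val=-1 bits=0xf at bit 12: 0xf000
lvl (3b) val=5 bits=0x5 at bit 9: 0xfa00
slot (9b) val=305 bits=0x131 at bit 0: 0xfb31
word = 0xfb31 → big-endian bytes:
  [0]=0xfb  [1]=0x31

fb 31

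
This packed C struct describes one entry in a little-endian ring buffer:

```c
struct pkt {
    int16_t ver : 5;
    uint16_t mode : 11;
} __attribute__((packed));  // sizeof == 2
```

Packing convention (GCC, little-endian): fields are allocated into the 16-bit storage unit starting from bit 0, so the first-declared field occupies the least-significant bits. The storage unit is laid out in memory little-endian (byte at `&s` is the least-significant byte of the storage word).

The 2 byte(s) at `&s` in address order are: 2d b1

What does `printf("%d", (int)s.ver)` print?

[0]=0x2d [1]=0xb1 (little-endian) → word 0xb12d
ver [0+:5] = (word>>0) & 0x1f = 13  ←
mode [5+:11] = (word>>5) & 0x7ff = 1417
ver signed 5b, MSB=0: value = 13

13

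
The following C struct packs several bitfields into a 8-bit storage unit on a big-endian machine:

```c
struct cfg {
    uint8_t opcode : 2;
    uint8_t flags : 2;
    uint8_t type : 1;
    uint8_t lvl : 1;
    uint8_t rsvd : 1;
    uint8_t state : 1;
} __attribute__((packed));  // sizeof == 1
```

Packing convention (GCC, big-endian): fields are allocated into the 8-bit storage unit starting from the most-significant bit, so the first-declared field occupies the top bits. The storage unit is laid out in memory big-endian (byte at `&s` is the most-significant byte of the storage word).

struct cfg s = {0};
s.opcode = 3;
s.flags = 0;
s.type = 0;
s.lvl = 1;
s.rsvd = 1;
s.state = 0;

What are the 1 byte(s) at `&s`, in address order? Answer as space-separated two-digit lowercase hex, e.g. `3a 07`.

opcode (2b) val=3 bits=0x3 at bit 6: 0xc0
flags (2b) val=0 bits=0x0 at bit 4: 0xc0
type (1b) val=0 bits=0x0 at bit 3: 0xc0
lvl (1b) val=1 bits=0x1 at bit 2: 0xc4
rsvd (1b) val=1 bits=0x1 at bit 1: 0xc6
state (1b) val=0 bits=0x0 at bit 0: 0xc6
word = 0xc6 → big-endian bytes:
  [0]=0xc6

c6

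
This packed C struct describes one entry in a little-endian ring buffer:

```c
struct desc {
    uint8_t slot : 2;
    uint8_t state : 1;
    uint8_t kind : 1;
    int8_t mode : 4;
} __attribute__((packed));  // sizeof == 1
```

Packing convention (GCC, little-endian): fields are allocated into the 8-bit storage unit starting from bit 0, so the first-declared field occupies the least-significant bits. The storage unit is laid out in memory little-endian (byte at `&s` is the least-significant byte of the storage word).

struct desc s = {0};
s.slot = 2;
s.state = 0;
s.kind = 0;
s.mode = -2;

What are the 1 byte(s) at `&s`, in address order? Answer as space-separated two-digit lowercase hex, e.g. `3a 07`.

e2

slot:2 = 2 → 0x2 << 0 → word 0x02
state:1 = 0 → 0x0 << 2 → word 0x02
kind:1 = 0 → 0x0 << 3 → word 0x02
mode:4 = -2 → 0xe << 4 → word 0xe2
word = 0xe2 → little-endian bytes:
  [0]=0xe2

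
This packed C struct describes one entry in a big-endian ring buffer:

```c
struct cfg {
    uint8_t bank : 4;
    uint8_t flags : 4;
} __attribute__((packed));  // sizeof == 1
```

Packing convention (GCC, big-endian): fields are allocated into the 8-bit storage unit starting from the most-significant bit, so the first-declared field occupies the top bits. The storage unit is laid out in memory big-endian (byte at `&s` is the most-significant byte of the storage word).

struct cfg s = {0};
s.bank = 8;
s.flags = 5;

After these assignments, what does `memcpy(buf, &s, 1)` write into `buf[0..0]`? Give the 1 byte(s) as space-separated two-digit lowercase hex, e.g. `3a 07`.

85

bank (4b) val=8 bits=0x8 at bit 4: 0x80
flags (4b) val=5 bits=0x5 at bit 0: 0x85
word = 0x85 → big-endian bytes:
  [0]=0x85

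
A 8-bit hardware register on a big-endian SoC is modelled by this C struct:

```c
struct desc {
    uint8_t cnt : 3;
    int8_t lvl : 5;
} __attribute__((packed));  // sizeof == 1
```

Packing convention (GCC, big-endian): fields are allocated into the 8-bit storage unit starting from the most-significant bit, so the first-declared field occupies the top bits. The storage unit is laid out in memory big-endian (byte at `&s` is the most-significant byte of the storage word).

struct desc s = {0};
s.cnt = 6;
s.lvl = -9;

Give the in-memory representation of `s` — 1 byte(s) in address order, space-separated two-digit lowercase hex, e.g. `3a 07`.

d7

cnt (3b) val=6 bits=0x6 at bit 5: 0xc0
lvl (5b) val=-9 bits=0x17 at bit 0: 0xd7
word = 0xd7 → big-endian bytes:
  [0]=0xd7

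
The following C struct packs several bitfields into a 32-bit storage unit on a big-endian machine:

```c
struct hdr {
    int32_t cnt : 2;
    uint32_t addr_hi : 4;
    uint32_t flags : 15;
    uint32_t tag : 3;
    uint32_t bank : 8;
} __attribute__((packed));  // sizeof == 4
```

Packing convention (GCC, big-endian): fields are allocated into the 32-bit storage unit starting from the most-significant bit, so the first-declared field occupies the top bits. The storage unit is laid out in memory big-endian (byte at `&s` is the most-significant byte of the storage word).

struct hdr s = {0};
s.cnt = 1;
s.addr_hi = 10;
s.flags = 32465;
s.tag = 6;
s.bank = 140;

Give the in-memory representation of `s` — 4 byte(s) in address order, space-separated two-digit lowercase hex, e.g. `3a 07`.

6b f6 8e 8c

[30+:2] cnt=1 & 0x3 = 0x1; word=0x40000000
[26+:4] addr_hi=10 & 0xf = 0xa; word=0x68000000
[11+:15] flags=32465 & 0x7fff = 0x7ed1; word=0x6bf68800
[8+:3] tag=6 & 0x7 = 0x6; word=0x6bf68e00
[0+:8] bank=140 & 0xff = 0x8c; word=0x6bf68e8c
word = 0x6bf68e8c → big-endian bytes:
  [0]=0x6b  [1]=0xf6  [2]=0x8e  [3]=0x8c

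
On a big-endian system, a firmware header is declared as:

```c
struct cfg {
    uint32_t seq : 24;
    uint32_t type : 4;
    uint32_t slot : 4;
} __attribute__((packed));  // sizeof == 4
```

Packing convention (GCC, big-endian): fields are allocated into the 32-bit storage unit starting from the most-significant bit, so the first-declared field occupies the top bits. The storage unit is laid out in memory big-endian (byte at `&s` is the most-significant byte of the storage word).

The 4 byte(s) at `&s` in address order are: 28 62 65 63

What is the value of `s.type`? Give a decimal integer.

[0]=0x28 [1]=0x62 [2]=0x65 [3]=0x63 (big-endian) → word 0x28626563
seq:24 @ bit 8 → (0x28626563>>8)&0xffffff = 0x286265
type:4 @ bit 4 → (0x28626563>>4)&0xf = 0x6  ←
slot:4 @ bit 0 → (0x28626563>>0)&0xf = 0x3

6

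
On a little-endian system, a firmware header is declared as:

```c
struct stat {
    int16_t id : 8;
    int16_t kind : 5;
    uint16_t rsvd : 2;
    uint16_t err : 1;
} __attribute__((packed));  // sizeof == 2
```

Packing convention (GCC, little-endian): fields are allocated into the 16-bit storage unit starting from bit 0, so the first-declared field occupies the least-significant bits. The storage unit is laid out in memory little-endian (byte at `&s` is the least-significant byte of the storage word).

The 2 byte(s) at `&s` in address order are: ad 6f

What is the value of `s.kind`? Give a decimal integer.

[0]=0xad [1]=0x6f (little-endian) → word 0x6fad
id:8 @ bit 0 → (0x6fad>>0)&0xff = 0xad
kind:5 @ bit 8 → (0x6fad>>8)&0x1f = 0xf  ←
rsvd:2 @ bit 13 → (0x6fad>>13)&0x3 = 0x3
err:1 @ bit 15 → (0x6fad>>15)&0x1 = 0x0
kind signed 5b, MSB=0: value = 15

15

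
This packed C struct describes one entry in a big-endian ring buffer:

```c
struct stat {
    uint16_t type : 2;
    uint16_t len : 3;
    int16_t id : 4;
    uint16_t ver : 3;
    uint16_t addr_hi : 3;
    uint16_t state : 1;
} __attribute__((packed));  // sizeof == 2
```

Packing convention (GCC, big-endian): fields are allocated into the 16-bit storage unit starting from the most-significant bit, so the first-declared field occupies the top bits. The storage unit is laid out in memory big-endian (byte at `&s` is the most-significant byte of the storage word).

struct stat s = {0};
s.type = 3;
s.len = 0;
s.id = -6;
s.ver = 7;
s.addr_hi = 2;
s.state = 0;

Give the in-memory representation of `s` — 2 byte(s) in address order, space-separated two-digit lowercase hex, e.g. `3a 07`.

[14+:2] type=3 & 0x3 = 0x3; word=0xc000
[11+:3] len=0 & 0x7 = 0x0; word=0xc000
[7+:4] id=-6 & 0xf = 0xa; word=0xc500
[4+:3] ver=7 & 0x7 = 0x7; word=0xc570
[1+:3] addr_hi=2 & 0x7 = 0x2; word=0xc574
[0+:1] state=0 & 0x1 = 0x0; word=0xc574
word = 0xc574 → big-endian bytes:
  [0]=0xc5  [1]=0x74

c5 74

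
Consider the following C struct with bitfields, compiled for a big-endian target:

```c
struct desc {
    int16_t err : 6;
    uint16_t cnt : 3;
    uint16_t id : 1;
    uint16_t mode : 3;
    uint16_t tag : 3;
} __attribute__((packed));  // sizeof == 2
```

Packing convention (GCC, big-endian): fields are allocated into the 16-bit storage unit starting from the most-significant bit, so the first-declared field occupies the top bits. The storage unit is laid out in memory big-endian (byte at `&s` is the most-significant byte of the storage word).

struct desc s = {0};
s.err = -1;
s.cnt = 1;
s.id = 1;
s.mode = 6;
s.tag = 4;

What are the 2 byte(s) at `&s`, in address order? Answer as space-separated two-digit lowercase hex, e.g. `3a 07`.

fc f4

[10+:6] err=-1 & 0x3f = 0x3f; word=0xfc00
[7+:3] cnt=1 & 0x7 = 0x1; word=0xfc80
[6+:1] id=1 & 0x1 = 0x1; word=0xfcc0
[3+:3] mode=6 & 0x7 = 0x6; word=0xfcf0
[0+:3] tag=4 & 0x7 = 0x4; word=0xfcf4
word = 0xfcf4 → big-endian bytes:
  [0]=0xfc  [1]=0xf4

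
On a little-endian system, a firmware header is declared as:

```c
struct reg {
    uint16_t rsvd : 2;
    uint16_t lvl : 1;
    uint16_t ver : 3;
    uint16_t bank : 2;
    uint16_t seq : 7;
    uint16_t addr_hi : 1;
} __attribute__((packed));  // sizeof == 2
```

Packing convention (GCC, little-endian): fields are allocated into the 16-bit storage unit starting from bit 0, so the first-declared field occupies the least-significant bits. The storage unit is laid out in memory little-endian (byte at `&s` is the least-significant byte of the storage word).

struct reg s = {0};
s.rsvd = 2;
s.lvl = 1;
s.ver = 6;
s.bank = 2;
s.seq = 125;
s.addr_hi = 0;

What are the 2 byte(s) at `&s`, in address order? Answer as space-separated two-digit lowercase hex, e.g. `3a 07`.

b6 7d

[0+:2] rsvd=2 & 0x3 = 0x2; word=0x0002
[2+:1] lvl=1 & 0x1 = 0x1; word=0x0006
[3+:3] ver=6 & 0x7 = 0x6; word=0x0036
[6+:2] bank=2 & 0x3 = 0x2; word=0x00b6
[8+:7] seq=125 & 0x7f = 0x7d; word=0x7db6
[15+:1] addr_hi=0 & 0x1 = 0x0; word=0x7db6
word = 0x7db6 → little-endian bytes:
  [0]=0xb6  [1]=0x7d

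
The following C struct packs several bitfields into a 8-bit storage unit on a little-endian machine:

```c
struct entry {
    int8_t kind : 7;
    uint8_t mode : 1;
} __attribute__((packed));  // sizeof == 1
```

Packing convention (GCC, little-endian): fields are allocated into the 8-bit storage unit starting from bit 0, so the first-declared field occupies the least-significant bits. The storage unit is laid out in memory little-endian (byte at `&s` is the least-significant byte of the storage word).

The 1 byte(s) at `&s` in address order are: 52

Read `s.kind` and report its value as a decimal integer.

[0]=0x52 (little-endian) → word 0x52
kind [0+:7] = (word>>0) & 0x7f = 82  ←
mode [7+:1] = (word>>7) & 0x1 = 0
kind signed 7b, MSB=1: 82 - 128 = -46

-46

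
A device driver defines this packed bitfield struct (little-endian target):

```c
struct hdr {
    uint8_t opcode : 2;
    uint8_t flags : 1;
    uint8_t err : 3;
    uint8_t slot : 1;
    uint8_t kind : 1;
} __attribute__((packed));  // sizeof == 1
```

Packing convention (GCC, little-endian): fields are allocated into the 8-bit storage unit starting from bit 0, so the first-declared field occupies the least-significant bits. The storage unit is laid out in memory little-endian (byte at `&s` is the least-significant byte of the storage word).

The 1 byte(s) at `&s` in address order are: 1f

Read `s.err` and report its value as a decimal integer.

3

[0]=0x1f (little-endian) → word 0x1f
opcode:2 @ bit 0 → (0x1f>>0)&0x3 = 0x3
flags:1 @ bit 2 → (0x1f>>2)&0x1 = 0x1
err:3 @ bit 3 → (0x1f>>3)&0x7 = 0x3  ←
slot:1 @ bit 6 → (0x1f>>6)&0x1 = 0x0
kind:1 @ bit 7 → (0x1f>>7)&0x1 = 0x0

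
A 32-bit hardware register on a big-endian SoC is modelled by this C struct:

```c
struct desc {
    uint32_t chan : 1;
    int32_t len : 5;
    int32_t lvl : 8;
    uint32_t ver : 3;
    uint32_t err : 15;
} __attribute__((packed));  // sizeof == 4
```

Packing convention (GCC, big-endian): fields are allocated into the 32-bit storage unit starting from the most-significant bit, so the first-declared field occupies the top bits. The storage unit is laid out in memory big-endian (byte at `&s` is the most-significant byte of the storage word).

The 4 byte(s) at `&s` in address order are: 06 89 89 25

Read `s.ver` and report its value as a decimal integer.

3

[0]=0x06 [1]=0x89 [2]=0x89 [3]=0x25 (big-endian) → word 0x06898925
chan:1 @ bit 31 → (0x06898925>>31)&0x1 = 0x0
len:5 @ bit 26 → (0x06898925>>26)&0x1f = 0x1
lvl:8 @ bit 18 → (0x06898925>>18)&0xff = 0xa2
ver:3 @ bit 15 → (0x06898925>>15)&0x7 = 0x3  ←
err:15 @ bit 0 → (0x06898925>>0)&0x7fff = 0x925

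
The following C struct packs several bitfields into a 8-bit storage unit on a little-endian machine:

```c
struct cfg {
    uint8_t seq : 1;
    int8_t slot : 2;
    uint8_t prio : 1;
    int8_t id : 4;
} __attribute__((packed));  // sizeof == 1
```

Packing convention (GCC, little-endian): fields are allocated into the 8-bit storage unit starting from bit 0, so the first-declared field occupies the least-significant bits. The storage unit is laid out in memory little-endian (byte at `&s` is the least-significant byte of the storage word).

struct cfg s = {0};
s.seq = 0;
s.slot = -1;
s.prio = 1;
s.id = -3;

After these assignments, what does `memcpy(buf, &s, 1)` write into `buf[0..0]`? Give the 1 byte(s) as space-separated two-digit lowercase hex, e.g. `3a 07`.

de

[0+:1] seq=0 & 0x1 = 0x0; word=0x00
[1+:2] slot=-1 & 0x3 = 0x3; word=0x06
[3+:1] prio=1 & 0x1 = 0x1; word=0x0e
[4+:4] id=-3 & 0xf = 0xd; word=0xde
word = 0xde → little-endian bytes:
  [0]=0xde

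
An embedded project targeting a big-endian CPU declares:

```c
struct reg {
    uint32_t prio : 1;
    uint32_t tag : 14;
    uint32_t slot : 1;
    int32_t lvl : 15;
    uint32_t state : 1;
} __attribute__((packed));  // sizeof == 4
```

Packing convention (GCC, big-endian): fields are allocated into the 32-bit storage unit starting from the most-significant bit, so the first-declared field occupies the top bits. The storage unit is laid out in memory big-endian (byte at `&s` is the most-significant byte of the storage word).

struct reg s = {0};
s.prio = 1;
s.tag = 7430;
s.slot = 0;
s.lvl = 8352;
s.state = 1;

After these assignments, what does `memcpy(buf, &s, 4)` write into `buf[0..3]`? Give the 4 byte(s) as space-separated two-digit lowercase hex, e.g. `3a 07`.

prio (1b) val=1 bits=0x1 at bit 31: 0x80000000
tag (14b) val=7430 bits=0x1d06 at bit 17: 0xba0c0000
slot (1b) val=0 bits=0x0 at bit 16: 0xba0c0000
lvl (15b) val=8352 bits=0x20a0 at bit 1: 0xba0c4140
state (1b) val=1 bits=0x1 at bit 0: 0xba0c4141
word = 0xba0c4141 → big-endian bytes:
  [0]=0xba  [1]=0x0c  [2]=0x41  [3]=0x41

ba 0c 41 41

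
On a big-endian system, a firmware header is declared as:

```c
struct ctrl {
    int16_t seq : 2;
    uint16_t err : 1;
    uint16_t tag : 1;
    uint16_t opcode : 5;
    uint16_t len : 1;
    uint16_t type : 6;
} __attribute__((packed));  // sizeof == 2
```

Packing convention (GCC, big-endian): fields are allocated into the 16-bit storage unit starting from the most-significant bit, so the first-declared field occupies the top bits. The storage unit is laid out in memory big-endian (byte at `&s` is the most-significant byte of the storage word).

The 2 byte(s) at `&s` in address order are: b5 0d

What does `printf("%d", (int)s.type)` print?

[0]=0xb5 [1]=0x0d (big-endian) → word 0xb50d
seq [14+:2] = (word>>14) & 0x3 = 2
err [13+:1] = (word>>13) & 0x1 = 1
tag [12+:1] = (word>>12) & 0x1 = 1
opcode [7+:5] = (word>>7) & 0x1f = 10
len [6+:1] = (word>>6) & 0x1 = 0
type [0+:6] = (word>>0) & 0x3f = 13  ←

13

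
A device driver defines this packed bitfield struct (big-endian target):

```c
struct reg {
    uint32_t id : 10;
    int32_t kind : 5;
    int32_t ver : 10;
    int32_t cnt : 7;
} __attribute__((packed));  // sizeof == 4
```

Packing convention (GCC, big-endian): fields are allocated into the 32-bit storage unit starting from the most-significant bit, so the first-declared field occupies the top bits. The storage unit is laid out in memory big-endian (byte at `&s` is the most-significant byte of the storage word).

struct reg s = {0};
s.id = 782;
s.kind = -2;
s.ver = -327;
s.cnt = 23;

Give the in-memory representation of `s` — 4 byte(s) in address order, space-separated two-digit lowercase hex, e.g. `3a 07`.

c3 bd 5c 97

id (10b) val=782 bits=0x30e at bit 22: 0xc3800000
kind (5b) val=-2 bits=0x1e at bit 17: 0xc3bc0000
ver (10b) val=-327 bits=0x2b9 at bit 7: 0xc3bd5c80
cnt (7b) val=23 bits=0x17 at bit 0: 0xc3bd5c97
word = 0xc3bd5c97 → big-endian bytes:
  [0]=0xc3  [1]=0xbd  [2]=0x5c  [3]=0x97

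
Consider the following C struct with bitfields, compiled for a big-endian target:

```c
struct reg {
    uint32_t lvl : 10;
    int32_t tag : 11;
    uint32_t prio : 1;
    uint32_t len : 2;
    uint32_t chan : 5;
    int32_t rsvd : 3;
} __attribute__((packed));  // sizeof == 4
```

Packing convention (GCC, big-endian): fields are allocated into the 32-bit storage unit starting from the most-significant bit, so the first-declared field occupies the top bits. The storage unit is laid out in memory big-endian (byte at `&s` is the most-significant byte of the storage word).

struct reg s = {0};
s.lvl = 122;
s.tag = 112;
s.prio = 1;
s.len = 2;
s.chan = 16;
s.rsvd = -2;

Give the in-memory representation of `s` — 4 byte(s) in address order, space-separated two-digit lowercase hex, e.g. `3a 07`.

1e 83 86 86

lvl (10b) val=122 bits=0x7a at bit 22: 0x1e800000
tag (11b) val=112 bits=0x70 at bit 11: 0x1e838000
prio (1b) val=1 bits=0x1 at bit 10: 0x1e838400
len (2b) val=2 bits=0x2 at bit 8: 0x1e838600
chan (5b) val=16 bits=0x10 at bit 3: 0x1e838680
rsvd (3b) val=-2 bits=0x6 at bit 0: 0x1e838686
word = 0x1e838686 → big-endian bytes:
  [0]=0x1e  [1]=0x83  [2]=0x86  [3]=0x86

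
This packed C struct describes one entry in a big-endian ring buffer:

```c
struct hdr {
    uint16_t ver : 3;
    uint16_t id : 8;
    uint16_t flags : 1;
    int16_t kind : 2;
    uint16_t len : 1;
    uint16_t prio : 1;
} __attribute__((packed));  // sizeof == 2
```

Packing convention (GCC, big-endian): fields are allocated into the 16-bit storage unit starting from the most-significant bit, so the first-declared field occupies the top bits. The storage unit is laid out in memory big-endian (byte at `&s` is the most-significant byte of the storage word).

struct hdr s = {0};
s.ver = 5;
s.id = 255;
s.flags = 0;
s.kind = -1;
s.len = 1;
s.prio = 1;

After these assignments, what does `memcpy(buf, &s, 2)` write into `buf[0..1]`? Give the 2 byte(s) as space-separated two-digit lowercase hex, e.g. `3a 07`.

bf ef

ver:3 = 5 → 0x5 << 13 → word 0xa000
id:8 = 255 → 0xff << 5 → word 0xbfe0
flags:1 = 0 → 0x0 << 4 → word 0xbfe0
kind:2 = -1 → 0x3 << 2 → word 0xbfec
len:1 = 1 → 0x1 << 1 → word 0xbfee
prio:1 = 1 → 0x1 << 0 → word 0xbfef
word = 0xbfef → big-endian bytes:
  [0]=0xbf  [1]=0xef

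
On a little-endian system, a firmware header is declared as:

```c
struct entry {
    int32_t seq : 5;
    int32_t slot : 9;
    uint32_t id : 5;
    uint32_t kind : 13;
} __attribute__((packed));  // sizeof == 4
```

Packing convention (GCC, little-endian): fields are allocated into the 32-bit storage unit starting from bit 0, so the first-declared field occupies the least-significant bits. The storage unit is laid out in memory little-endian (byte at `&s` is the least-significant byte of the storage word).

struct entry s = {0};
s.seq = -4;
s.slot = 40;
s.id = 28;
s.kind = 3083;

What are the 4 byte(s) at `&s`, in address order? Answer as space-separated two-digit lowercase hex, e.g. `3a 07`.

seq:5 = -4 → 0x1c << 0 → word 0x0000001c
slot:9 = 40 → 0x28 << 5 → word 0x0000051c
id:5 = 28 → 0x1c << 14 → word 0x0007051c
kind:13 = 3083 → 0xc0b << 19 → word 0x605f051c
word = 0x605f051c → little-endian bytes:
  [0]=0x1c  [1]=0x05  [2]=0x5f  [3]=0x60

1c 05 5f 60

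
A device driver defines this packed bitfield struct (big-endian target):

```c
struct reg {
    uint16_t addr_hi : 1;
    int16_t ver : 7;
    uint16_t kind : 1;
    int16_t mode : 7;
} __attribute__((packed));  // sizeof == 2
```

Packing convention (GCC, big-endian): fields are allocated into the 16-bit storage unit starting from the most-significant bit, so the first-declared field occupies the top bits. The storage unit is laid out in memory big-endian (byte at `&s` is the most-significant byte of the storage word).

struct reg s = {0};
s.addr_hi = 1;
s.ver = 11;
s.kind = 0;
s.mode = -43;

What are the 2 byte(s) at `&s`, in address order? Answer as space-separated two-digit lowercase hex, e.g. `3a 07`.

8b 55

[15+:1] addr_hi=1 & 0x1 = 0x1; word=0x8000
[8+:7] ver=11 & 0x7f = 0xb; word=0x8b00
[7+:1] kind=0 & 0x1 = 0x0; word=0x8b00
[0+:7] mode=-43 & 0x7f = 0x55; word=0x8b55
word = 0x8b55 → big-endian bytes:
  [0]=0x8b  [1]=0x55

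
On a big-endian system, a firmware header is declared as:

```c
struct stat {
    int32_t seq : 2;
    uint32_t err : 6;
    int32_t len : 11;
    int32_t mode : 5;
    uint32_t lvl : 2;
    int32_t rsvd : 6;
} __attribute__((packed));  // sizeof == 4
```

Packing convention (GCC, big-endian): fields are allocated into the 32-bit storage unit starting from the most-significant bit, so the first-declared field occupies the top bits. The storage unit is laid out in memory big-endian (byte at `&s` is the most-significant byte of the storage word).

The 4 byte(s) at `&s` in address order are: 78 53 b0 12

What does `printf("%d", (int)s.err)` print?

56

[0]=0x78 [1]=0x53 [2]=0xb0 [3]=0x12 (big-endian) → word 0x7853b012
seq [30+:2] = (word>>30) & 0x3 = 1
err [24+:6] = (word>>24) & 0x3f = 56  ←
len [13+:11] = (word>>13) & 0x7ff = 669
mode [8+:5] = (word>>8) & 0x1f = 16
lvl [6+:2] = (word>>6) & 0x3 = 0
rsvd [0+:6] = (word>>0) & 0x3f = 18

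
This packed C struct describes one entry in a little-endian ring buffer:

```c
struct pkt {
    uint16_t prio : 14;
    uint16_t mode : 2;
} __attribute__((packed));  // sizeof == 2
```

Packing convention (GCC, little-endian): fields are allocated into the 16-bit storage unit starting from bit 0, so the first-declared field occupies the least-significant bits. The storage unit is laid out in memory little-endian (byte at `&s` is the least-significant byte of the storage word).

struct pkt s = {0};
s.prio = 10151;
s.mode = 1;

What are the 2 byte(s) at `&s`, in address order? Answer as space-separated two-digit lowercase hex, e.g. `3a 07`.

a7 67

[0+:14] prio=10151 & 0x3fff = 0x27a7; word=0x27a7
[14+:2] mode=1 & 0x3 = 0x1; word=0x67a7
word = 0x67a7 → little-endian bytes:
  [0]=0xa7  [1]=0x67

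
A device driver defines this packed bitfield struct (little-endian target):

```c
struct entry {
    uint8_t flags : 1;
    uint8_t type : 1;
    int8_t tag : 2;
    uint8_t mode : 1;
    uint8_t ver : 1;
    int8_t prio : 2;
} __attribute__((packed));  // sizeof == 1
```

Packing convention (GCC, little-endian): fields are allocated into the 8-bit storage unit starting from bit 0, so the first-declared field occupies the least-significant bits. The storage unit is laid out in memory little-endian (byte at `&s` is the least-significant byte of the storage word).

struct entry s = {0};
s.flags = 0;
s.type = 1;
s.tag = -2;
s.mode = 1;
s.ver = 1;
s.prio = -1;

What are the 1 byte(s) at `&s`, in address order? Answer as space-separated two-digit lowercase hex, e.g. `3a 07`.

flags (1b) val=0 bits=0x0 at bit 0: 0x00
type (1b) val=1 bits=0x1 at bit 1: 0x02
tag (2b) val=-2 bits=0x2 at bit 2: 0x0a
mode (1b) val=1 bits=0x1 at bit 4: 0x1a
ver (1b) val=1 bits=0x1 at bit 5: 0x3a
prio (2b) val=-1 bits=0x3 at bit 6: 0xfa
word = 0xfa → little-endian bytes:
  [0]=0xfa

fa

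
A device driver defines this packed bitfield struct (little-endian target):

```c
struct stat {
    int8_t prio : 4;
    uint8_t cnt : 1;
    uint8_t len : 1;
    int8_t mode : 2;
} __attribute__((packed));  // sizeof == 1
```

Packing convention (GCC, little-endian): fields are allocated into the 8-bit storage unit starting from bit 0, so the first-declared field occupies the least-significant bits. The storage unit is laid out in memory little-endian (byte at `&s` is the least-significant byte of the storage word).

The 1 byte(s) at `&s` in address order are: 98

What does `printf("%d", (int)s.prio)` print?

-8

[0]=0x98 (little-endian) → word 0x98
prio [0+:4] = (word>>0) & 0xf = 8  ←
cnt [4+:1] = (word>>4) & 0x1 = 1
len [5+:1] = (word>>5) & 0x1 = 0
mode [6+:2] = (word>>6) & 0x3 = 2
prio signed 4b, MSB=1: 8 - 16 = -8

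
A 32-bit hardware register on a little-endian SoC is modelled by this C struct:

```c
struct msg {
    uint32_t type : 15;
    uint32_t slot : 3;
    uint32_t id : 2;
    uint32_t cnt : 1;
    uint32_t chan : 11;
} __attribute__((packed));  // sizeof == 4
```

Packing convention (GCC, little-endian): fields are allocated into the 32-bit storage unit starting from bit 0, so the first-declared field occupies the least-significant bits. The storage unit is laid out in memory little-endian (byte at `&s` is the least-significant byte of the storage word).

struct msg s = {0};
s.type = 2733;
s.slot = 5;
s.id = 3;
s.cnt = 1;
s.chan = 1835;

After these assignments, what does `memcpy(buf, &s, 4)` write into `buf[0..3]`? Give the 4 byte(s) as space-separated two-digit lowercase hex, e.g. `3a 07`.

ad 8a 7e e5

type (15b) val=2733 bits=0xaad at bit 0: 0x00000aad
slot (3b) val=5 bits=0x5 at bit 15: 0x00028aad
id (2b) val=3 bits=0x3 at bit 18: 0x000e8aad
cnt (1b) val=1 bits=0x1 at bit 20: 0x001e8aad
chan (11b) val=1835 bits=0x72b at bit 21: 0xe57e8aad
word = 0xe57e8aad → little-endian bytes:
  [0]=0xad  [1]=0x8a  [2]=0x7e  [3]=0xe5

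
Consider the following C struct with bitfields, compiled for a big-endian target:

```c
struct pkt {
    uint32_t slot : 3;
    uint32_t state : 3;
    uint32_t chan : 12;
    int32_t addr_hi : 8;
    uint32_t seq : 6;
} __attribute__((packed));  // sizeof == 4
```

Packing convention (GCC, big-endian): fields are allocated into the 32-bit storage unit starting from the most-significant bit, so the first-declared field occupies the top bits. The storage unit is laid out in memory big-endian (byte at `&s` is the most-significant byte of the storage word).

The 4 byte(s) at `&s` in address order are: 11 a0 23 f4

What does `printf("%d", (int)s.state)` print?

[0]=0x11 [1]=0xa0 [2]=0x23 [3]=0xf4 (big-endian) → word 0x11a023f4
slot:3 @ bit 29 → (0x11a023f4>>29)&0x7 = 0x0
state:3 @ bit 26 → (0x11a023f4>>26)&0x7 = 0x4  ←
chan:12 @ bit 14 → (0x11a023f4>>14)&0xfff = 0x680
addr_hi:8 @ bit 6 → (0x11a023f4>>6)&0xff = 0x8f
seq:6 @ bit 0 → (0x11a023f4>>0)&0x3f = 0x34

4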